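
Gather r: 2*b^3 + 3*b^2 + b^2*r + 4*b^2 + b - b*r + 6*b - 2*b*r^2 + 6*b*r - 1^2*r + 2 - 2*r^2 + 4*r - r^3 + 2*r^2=2*b^3 + 7*b^2 - 2*b*r^2 + 7*b - r^3 + r*(b^2 + 5*b + 3) + 2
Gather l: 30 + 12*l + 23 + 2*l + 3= 14*l + 56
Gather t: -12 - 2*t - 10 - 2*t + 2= -4*t - 20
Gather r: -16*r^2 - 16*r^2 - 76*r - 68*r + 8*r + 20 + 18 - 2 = -32*r^2 - 136*r + 36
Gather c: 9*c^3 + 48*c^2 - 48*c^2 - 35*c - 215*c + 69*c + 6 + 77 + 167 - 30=9*c^3 - 181*c + 220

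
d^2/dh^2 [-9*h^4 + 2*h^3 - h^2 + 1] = -108*h^2 + 12*h - 2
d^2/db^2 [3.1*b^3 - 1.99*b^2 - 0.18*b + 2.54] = 18.6*b - 3.98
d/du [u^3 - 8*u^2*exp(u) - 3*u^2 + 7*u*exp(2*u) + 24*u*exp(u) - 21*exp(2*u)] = -8*u^2*exp(u) + 3*u^2 + 14*u*exp(2*u) + 8*u*exp(u) - 6*u - 35*exp(2*u) + 24*exp(u)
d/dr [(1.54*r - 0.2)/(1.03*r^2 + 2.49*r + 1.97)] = (-1.5862*r^2 + 0.412*r + 3.5318)/(1.0609*r^4 + 5.1294*r^3 + 10.2583*r^2 + 9.8106*r + 3.8809)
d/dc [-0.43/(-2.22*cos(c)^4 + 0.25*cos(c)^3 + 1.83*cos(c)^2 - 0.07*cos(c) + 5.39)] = (3.8184*cos(c)^3 - 0.3225*cos(c)^2 - 1.5738*cos(c) + 0.0301)*sin(c)/(-2.22*cos(c)^4 + 0.25*cos(c)^3 + 1.83*cos(c)^2 - 0.07*cos(c) + 5.39)^2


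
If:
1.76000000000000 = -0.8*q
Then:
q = -2.20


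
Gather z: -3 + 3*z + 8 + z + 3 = 4*z + 8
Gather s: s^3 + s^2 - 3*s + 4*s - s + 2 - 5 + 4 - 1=s^3 + s^2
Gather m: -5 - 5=-10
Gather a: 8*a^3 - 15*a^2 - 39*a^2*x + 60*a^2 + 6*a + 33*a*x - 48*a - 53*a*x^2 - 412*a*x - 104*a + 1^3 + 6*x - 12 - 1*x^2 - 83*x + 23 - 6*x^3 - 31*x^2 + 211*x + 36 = 8*a^3 + a^2*(45 - 39*x) + a*(-53*x^2 - 379*x - 146) - 6*x^3 - 32*x^2 + 134*x + 48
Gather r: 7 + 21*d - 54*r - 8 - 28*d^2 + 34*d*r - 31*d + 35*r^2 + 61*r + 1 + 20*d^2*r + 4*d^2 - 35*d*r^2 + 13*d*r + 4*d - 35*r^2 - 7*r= -24*d^2 - 35*d*r^2 - 6*d + r*(20*d^2 + 47*d)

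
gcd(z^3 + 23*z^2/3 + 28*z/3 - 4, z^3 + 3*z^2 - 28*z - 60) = z^2 + 8*z + 12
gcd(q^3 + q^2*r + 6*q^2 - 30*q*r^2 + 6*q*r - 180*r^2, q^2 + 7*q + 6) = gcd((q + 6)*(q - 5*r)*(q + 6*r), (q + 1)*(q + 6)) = q + 6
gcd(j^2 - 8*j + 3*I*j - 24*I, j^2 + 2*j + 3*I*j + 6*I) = j + 3*I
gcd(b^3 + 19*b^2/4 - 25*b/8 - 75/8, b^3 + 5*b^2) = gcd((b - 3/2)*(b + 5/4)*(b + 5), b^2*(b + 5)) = b + 5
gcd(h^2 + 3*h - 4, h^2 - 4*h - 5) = 1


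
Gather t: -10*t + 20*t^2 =20*t^2 - 10*t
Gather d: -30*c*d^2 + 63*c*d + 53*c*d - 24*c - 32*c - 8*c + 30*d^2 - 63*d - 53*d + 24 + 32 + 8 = -64*c + d^2*(30 - 30*c) + d*(116*c - 116) + 64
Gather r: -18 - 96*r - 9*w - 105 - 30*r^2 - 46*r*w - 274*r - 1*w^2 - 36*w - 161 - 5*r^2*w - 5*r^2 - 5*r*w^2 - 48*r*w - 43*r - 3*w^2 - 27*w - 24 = r^2*(-5*w - 35) + r*(-5*w^2 - 94*w - 413) - 4*w^2 - 72*w - 308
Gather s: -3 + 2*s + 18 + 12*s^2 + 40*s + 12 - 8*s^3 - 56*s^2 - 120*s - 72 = -8*s^3 - 44*s^2 - 78*s - 45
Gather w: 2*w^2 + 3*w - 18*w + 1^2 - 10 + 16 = 2*w^2 - 15*w + 7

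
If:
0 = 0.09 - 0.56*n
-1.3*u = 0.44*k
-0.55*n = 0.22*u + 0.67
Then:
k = 10.19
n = 0.16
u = -3.45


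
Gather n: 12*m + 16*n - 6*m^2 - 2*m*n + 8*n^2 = -6*m^2 + 12*m + 8*n^2 + n*(16 - 2*m)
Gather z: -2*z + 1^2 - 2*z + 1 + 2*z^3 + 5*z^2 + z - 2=2*z^3 + 5*z^2 - 3*z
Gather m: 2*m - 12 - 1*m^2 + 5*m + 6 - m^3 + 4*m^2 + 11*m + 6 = -m^3 + 3*m^2 + 18*m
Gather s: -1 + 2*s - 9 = 2*s - 10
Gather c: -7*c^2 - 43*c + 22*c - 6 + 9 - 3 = -7*c^2 - 21*c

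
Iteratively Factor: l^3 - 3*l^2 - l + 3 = (l - 1)*(l^2 - 2*l - 3) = (l - 1)*(l + 1)*(l - 3)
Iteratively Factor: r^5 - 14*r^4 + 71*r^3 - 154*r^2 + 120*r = (r - 2)*(r^4 - 12*r^3 + 47*r^2 - 60*r) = (r - 3)*(r - 2)*(r^3 - 9*r^2 + 20*r) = (r - 4)*(r - 3)*(r - 2)*(r^2 - 5*r) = (r - 5)*(r - 4)*(r - 3)*(r - 2)*(r)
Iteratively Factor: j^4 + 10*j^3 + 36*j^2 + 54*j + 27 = (j + 3)*(j^3 + 7*j^2 + 15*j + 9) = (j + 1)*(j + 3)*(j^2 + 6*j + 9) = (j + 1)*(j + 3)^2*(j + 3)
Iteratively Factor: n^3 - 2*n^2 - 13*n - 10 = (n - 5)*(n^2 + 3*n + 2) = (n - 5)*(n + 1)*(n + 2)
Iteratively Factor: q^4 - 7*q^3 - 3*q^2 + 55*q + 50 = (q - 5)*(q^3 - 2*q^2 - 13*q - 10) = (q - 5)^2*(q^2 + 3*q + 2) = (q - 5)^2*(q + 1)*(q + 2)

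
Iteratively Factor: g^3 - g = (g)*(g^2 - 1) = g*(g + 1)*(g - 1)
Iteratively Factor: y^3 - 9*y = (y + 3)*(y^2 - 3*y) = y*(y + 3)*(y - 3)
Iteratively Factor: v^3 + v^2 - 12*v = (v)*(v^2 + v - 12) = v*(v - 3)*(v + 4)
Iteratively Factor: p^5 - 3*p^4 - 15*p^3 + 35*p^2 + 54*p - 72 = (p - 4)*(p^4 + p^3 - 11*p^2 - 9*p + 18) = (p - 4)*(p - 3)*(p^3 + 4*p^2 + p - 6) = (p - 4)*(p - 3)*(p + 3)*(p^2 + p - 2) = (p - 4)*(p - 3)*(p - 1)*(p + 3)*(p + 2)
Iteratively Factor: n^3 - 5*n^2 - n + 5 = (n + 1)*(n^2 - 6*n + 5) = (n - 5)*(n + 1)*(n - 1)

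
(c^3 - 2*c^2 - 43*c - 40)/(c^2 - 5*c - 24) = (c^2 + 6*c + 5)/(c + 3)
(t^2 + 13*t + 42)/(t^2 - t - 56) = (t + 6)/(t - 8)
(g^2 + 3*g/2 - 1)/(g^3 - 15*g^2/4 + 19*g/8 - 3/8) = 4*(g + 2)/(4*g^2 - 13*g + 3)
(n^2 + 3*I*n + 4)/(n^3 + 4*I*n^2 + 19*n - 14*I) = (n + 4*I)/(n^2 + 5*I*n + 14)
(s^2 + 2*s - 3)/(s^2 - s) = (s + 3)/s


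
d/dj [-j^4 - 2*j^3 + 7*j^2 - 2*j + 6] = -4*j^3 - 6*j^2 + 14*j - 2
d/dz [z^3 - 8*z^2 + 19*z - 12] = 3*z^2 - 16*z + 19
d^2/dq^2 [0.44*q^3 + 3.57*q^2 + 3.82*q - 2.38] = 2.64*q + 7.14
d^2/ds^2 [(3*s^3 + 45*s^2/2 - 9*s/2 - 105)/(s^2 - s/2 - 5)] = 360*(s^3 + 2*s^2 + 14*s + 1)/(8*s^6 - 12*s^5 - 114*s^4 + 119*s^3 + 570*s^2 - 300*s - 1000)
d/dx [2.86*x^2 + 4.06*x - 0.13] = 5.72*x + 4.06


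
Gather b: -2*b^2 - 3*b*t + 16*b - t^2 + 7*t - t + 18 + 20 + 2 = -2*b^2 + b*(16 - 3*t) - t^2 + 6*t + 40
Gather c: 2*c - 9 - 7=2*c - 16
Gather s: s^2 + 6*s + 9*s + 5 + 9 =s^2 + 15*s + 14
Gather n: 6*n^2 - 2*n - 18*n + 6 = 6*n^2 - 20*n + 6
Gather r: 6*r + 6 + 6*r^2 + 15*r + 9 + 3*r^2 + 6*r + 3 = 9*r^2 + 27*r + 18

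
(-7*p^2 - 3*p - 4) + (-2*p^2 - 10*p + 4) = -9*p^2 - 13*p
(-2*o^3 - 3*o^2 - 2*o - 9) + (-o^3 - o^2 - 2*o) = -3*o^3 - 4*o^2 - 4*o - 9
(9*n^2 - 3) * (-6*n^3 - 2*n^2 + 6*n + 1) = -54*n^5 - 18*n^4 + 72*n^3 + 15*n^2 - 18*n - 3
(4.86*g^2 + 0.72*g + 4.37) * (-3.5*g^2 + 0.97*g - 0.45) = -17.01*g^4 + 2.1942*g^3 - 16.7836*g^2 + 3.9149*g - 1.9665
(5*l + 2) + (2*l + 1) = 7*l + 3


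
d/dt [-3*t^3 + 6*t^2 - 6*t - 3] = -9*t^2 + 12*t - 6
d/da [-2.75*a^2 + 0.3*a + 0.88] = 0.3 - 5.5*a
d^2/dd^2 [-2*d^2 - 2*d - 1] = -4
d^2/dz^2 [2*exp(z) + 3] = 2*exp(z)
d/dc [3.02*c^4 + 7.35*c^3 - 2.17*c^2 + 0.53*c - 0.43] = 12.08*c^3 + 22.05*c^2 - 4.34*c + 0.53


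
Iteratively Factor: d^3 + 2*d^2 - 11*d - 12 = (d + 4)*(d^2 - 2*d - 3) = (d + 1)*(d + 4)*(d - 3)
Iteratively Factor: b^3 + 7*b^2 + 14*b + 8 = (b + 2)*(b^2 + 5*b + 4) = (b + 2)*(b + 4)*(b + 1)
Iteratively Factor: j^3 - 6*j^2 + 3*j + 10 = (j - 5)*(j^2 - j - 2) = (j - 5)*(j + 1)*(j - 2)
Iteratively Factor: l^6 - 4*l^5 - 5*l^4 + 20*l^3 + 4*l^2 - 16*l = (l)*(l^5 - 4*l^4 - 5*l^3 + 20*l^2 + 4*l - 16) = l*(l + 2)*(l^4 - 6*l^3 + 7*l^2 + 6*l - 8) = l*(l + 1)*(l + 2)*(l^3 - 7*l^2 + 14*l - 8) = l*(l - 4)*(l + 1)*(l + 2)*(l^2 - 3*l + 2) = l*(l - 4)*(l - 2)*(l + 1)*(l + 2)*(l - 1)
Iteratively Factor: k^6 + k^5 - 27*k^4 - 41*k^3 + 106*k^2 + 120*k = (k - 5)*(k^5 + 6*k^4 + 3*k^3 - 26*k^2 - 24*k) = (k - 5)*(k - 2)*(k^4 + 8*k^3 + 19*k^2 + 12*k) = (k - 5)*(k - 2)*(k + 3)*(k^3 + 5*k^2 + 4*k) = k*(k - 5)*(k - 2)*(k + 3)*(k^2 + 5*k + 4) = k*(k - 5)*(k - 2)*(k + 1)*(k + 3)*(k + 4)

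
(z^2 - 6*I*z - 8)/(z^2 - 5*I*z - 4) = (z - 2*I)/(z - I)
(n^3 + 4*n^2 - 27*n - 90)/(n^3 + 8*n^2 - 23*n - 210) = (n + 3)/(n + 7)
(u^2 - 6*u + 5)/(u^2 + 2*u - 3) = (u - 5)/(u + 3)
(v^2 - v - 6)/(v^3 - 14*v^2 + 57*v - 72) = (v + 2)/(v^2 - 11*v + 24)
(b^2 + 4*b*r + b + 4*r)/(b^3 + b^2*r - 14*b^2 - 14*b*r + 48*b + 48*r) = (b^2 + 4*b*r + b + 4*r)/(b^3 + b^2*r - 14*b^2 - 14*b*r + 48*b + 48*r)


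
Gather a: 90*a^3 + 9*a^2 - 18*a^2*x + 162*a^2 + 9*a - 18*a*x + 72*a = 90*a^3 + a^2*(171 - 18*x) + a*(81 - 18*x)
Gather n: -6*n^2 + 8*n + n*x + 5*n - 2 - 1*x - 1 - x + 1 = -6*n^2 + n*(x + 13) - 2*x - 2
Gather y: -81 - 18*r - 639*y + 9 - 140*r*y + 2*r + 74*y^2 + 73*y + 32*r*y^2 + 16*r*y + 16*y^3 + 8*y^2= -16*r + 16*y^3 + y^2*(32*r + 82) + y*(-124*r - 566) - 72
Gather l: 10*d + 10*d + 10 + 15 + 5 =20*d + 30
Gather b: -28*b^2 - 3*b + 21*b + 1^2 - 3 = -28*b^2 + 18*b - 2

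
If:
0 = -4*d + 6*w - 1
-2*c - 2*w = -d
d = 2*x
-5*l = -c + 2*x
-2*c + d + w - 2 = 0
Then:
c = -7/24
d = 3/4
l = -5/24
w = 2/3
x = 3/8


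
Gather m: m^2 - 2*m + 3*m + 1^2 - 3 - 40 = m^2 + m - 42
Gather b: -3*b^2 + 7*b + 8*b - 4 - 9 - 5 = -3*b^2 + 15*b - 18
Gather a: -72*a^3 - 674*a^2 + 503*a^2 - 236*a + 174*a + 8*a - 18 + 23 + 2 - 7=-72*a^3 - 171*a^2 - 54*a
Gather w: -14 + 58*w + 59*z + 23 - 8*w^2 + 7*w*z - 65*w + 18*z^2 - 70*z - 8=-8*w^2 + w*(7*z - 7) + 18*z^2 - 11*z + 1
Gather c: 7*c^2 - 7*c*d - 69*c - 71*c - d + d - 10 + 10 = 7*c^2 + c*(-7*d - 140)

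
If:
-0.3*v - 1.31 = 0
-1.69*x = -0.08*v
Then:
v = -4.37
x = -0.21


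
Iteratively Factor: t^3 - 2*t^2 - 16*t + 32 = (t - 4)*(t^2 + 2*t - 8) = (t - 4)*(t - 2)*(t + 4)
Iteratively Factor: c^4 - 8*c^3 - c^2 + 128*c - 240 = (c - 4)*(c^3 - 4*c^2 - 17*c + 60) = (c - 4)*(c - 3)*(c^2 - c - 20) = (c - 4)*(c - 3)*(c + 4)*(c - 5)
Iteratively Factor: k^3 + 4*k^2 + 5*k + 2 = (k + 1)*(k^2 + 3*k + 2) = (k + 1)*(k + 2)*(k + 1)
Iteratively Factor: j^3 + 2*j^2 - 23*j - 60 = (j + 4)*(j^2 - 2*j - 15) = (j + 3)*(j + 4)*(j - 5)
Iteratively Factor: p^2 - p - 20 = (p - 5)*(p + 4)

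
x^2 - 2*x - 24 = (x - 6)*(x + 4)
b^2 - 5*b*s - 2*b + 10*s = (b - 2)*(b - 5*s)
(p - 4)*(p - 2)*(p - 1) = p^3 - 7*p^2 + 14*p - 8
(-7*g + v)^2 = 49*g^2 - 14*g*v + v^2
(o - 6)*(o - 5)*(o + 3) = o^3 - 8*o^2 - 3*o + 90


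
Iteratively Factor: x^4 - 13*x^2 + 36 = (x - 3)*(x^3 + 3*x^2 - 4*x - 12) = (x - 3)*(x - 2)*(x^2 + 5*x + 6) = (x - 3)*(x - 2)*(x + 3)*(x + 2)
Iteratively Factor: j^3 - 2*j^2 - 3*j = (j - 3)*(j^2 + j) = (j - 3)*(j + 1)*(j)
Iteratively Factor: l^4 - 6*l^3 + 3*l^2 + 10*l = (l + 1)*(l^3 - 7*l^2 + 10*l) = (l - 5)*(l + 1)*(l^2 - 2*l) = (l - 5)*(l - 2)*(l + 1)*(l)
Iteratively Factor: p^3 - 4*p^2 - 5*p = (p + 1)*(p^2 - 5*p) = (p - 5)*(p + 1)*(p)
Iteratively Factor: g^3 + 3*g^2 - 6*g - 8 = (g + 4)*(g^2 - g - 2) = (g + 1)*(g + 4)*(g - 2)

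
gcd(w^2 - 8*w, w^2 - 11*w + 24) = w - 8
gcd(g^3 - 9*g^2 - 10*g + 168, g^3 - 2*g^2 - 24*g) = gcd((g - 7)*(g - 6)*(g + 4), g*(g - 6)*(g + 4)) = g^2 - 2*g - 24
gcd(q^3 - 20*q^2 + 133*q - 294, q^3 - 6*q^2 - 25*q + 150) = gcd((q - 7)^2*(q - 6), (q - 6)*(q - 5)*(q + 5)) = q - 6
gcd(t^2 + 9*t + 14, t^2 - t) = 1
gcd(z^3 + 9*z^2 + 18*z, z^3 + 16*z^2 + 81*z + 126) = z^2 + 9*z + 18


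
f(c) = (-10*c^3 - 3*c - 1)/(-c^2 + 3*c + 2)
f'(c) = (2*c - 3)*(-10*c^3 - 3*c - 1)/(-c^2 + 3*c + 2)^2 + (-30*c^2 - 3)/(-c^2 + 3*c + 2) = (10*c^4 - 60*c^3 - 63*c^2 - 2*c - 3)/(c^4 - 6*c^3 + 5*c^2 + 12*c + 4)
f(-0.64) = -10.74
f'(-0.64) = -93.14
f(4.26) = 233.66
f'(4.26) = -220.44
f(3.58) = 6159.26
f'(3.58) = -330301.19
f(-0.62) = -13.27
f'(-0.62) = -170.76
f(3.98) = 338.55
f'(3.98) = -631.98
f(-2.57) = -14.33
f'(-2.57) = 6.86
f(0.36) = -0.86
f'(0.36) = -1.67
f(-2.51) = -13.92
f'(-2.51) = 6.79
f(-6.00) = -41.87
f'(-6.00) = 8.75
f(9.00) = 140.73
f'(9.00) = 6.19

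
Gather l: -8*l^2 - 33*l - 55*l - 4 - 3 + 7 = -8*l^2 - 88*l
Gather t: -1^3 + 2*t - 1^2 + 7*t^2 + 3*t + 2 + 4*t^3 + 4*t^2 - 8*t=4*t^3 + 11*t^2 - 3*t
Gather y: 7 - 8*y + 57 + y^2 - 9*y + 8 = y^2 - 17*y + 72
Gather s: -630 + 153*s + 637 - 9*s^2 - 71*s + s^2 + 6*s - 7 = -8*s^2 + 88*s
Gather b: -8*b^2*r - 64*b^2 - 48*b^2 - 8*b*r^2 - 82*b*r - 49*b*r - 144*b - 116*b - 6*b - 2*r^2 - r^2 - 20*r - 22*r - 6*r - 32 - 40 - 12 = b^2*(-8*r - 112) + b*(-8*r^2 - 131*r - 266) - 3*r^2 - 48*r - 84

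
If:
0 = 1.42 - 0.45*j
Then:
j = 3.16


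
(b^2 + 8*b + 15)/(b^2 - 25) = (b + 3)/(b - 5)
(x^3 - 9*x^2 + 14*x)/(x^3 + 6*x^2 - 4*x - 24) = x*(x - 7)/(x^2 + 8*x + 12)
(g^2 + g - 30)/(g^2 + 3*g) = (g^2 + g - 30)/(g*(g + 3))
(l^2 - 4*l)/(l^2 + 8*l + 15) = l*(l - 4)/(l^2 + 8*l + 15)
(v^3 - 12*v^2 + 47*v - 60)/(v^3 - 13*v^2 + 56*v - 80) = (v - 3)/(v - 4)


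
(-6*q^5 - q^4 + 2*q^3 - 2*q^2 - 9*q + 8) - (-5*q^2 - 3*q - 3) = -6*q^5 - q^4 + 2*q^3 + 3*q^2 - 6*q + 11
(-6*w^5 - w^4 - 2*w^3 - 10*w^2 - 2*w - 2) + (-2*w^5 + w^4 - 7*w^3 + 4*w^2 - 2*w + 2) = -8*w^5 - 9*w^3 - 6*w^2 - 4*w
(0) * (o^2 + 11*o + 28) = 0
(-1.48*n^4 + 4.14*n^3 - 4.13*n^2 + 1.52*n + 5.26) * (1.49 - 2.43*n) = 3.5964*n^5 - 12.2654*n^4 + 16.2045*n^3 - 9.8473*n^2 - 10.517*n + 7.8374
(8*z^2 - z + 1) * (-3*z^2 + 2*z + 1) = -24*z^4 + 19*z^3 + 3*z^2 + z + 1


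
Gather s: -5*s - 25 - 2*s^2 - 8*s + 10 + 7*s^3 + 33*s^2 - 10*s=7*s^3 + 31*s^2 - 23*s - 15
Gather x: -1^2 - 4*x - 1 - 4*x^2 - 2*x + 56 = -4*x^2 - 6*x + 54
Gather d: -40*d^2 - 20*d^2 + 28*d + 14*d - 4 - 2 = -60*d^2 + 42*d - 6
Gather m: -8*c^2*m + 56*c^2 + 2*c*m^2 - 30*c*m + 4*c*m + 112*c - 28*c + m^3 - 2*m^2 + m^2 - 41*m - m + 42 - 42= 56*c^2 + 84*c + m^3 + m^2*(2*c - 1) + m*(-8*c^2 - 26*c - 42)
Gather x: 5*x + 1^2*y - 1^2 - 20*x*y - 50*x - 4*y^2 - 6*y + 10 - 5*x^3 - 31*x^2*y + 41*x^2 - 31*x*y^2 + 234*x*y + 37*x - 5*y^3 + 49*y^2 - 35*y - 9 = -5*x^3 + x^2*(41 - 31*y) + x*(-31*y^2 + 214*y - 8) - 5*y^3 + 45*y^2 - 40*y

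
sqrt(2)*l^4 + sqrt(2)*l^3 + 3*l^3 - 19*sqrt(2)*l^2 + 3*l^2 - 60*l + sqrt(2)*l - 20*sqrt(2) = (l - 4)*(l + 5)*(l + sqrt(2))*(sqrt(2)*l + 1)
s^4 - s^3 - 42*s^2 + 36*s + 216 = (s - 6)*(s - 3)*(s + 2)*(s + 6)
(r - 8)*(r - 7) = r^2 - 15*r + 56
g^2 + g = g*(g + 1)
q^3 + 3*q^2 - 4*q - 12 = (q - 2)*(q + 2)*(q + 3)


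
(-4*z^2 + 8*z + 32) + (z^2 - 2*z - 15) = -3*z^2 + 6*z + 17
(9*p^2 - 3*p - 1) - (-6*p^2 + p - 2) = 15*p^2 - 4*p + 1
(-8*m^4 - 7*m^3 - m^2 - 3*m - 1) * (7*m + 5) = -56*m^5 - 89*m^4 - 42*m^3 - 26*m^2 - 22*m - 5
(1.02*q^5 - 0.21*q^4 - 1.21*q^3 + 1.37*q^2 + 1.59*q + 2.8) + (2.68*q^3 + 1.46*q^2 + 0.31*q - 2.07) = 1.02*q^5 - 0.21*q^4 + 1.47*q^3 + 2.83*q^2 + 1.9*q + 0.73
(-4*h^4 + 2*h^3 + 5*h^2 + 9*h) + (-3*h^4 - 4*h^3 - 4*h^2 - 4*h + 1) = -7*h^4 - 2*h^3 + h^2 + 5*h + 1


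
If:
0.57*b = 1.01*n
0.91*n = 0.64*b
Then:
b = 0.00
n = 0.00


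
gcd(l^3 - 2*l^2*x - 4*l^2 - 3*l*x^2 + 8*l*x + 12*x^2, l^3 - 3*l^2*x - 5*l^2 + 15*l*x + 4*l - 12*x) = -l^2 + 3*l*x + 4*l - 12*x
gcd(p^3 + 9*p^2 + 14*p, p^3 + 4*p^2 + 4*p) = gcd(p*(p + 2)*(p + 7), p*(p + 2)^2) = p^2 + 2*p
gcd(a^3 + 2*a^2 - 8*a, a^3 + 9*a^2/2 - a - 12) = a + 4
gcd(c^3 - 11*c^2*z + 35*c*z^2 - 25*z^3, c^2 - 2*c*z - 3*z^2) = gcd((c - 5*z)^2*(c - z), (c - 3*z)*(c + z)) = 1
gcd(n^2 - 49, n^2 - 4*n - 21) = n - 7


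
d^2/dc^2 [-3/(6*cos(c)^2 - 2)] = 9*(6*sin(c)^4 - 5*sin(c)^2 - 2)/(3*cos(c)^2 - 1)^3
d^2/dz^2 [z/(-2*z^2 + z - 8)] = 2*(-z*(4*z - 1)^2 + (6*z - 1)*(2*z^2 - z + 8))/(2*z^2 - z + 8)^3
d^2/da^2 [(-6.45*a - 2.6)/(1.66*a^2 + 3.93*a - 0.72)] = (-(3.32*a + 3.93)*(6.45*a + 2.6)*(6.64*a + 7.86) + (64.242*a + 59.329)*(1.66*a^2 + 3.93*a - 0.72))/(1.66*a^2 + 3.93*a - 0.72)^3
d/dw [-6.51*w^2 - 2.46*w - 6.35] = -13.02*w - 2.46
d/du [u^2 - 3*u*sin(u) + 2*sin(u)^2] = -3*u*cos(u) + 2*u - 3*sin(u) + 2*sin(2*u)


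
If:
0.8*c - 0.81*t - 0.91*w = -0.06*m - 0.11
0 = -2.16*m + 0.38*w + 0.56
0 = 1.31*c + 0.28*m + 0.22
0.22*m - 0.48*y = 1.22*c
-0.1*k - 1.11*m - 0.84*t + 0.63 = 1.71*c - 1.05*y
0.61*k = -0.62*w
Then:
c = -0.17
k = 1.36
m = 0.02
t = 1.47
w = -1.34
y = 0.45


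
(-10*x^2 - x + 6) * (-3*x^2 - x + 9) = 30*x^4 + 13*x^3 - 107*x^2 - 15*x + 54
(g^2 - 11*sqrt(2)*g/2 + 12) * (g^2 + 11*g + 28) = g^4 - 11*sqrt(2)*g^3/2 + 11*g^3 - 121*sqrt(2)*g^2/2 + 40*g^2 - 154*sqrt(2)*g + 132*g + 336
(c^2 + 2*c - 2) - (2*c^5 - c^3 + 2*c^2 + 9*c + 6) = -2*c^5 + c^3 - c^2 - 7*c - 8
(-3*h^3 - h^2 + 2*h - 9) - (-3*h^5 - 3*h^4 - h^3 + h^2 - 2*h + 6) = 3*h^5 + 3*h^4 - 2*h^3 - 2*h^2 + 4*h - 15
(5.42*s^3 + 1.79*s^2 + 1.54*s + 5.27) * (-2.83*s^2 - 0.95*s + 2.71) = -15.3386*s^5 - 10.2147*s^4 + 8.6295*s^3 - 11.5262*s^2 - 0.833099999999999*s + 14.2817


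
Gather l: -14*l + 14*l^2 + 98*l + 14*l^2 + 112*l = 28*l^2 + 196*l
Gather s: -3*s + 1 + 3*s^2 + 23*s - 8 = 3*s^2 + 20*s - 7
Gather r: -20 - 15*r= -15*r - 20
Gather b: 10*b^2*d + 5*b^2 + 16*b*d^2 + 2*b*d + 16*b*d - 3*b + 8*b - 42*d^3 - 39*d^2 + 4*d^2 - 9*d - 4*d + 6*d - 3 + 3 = b^2*(10*d + 5) + b*(16*d^2 + 18*d + 5) - 42*d^3 - 35*d^2 - 7*d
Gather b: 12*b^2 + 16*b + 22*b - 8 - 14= 12*b^2 + 38*b - 22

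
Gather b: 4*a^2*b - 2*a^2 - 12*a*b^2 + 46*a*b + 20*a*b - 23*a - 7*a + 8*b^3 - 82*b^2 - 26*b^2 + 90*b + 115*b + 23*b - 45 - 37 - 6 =-2*a^2 - 30*a + 8*b^3 + b^2*(-12*a - 108) + b*(4*a^2 + 66*a + 228) - 88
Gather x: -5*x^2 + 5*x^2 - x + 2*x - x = 0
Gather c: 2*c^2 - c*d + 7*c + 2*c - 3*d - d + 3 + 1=2*c^2 + c*(9 - d) - 4*d + 4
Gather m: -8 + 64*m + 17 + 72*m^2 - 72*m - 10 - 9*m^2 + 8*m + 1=63*m^2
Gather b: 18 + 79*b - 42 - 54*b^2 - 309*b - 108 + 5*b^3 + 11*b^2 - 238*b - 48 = 5*b^3 - 43*b^2 - 468*b - 180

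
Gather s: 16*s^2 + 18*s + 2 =16*s^2 + 18*s + 2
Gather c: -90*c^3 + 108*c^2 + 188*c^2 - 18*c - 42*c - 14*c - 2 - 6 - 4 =-90*c^3 + 296*c^2 - 74*c - 12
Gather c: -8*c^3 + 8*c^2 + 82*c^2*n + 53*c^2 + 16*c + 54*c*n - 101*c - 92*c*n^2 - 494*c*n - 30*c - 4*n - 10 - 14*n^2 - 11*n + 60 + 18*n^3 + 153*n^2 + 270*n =-8*c^3 + c^2*(82*n + 61) + c*(-92*n^2 - 440*n - 115) + 18*n^3 + 139*n^2 + 255*n + 50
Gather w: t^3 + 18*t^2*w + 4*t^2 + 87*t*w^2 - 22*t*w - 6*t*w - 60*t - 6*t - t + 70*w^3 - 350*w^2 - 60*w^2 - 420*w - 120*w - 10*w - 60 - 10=t^3 + 4*t^2 - 67*t + 70*w^3 + w^2*(87*t - 410) + w*(18*t^2 - 28*t - 550) - 70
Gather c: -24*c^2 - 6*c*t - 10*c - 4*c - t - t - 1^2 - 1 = -24*c^2 + c*(-6*t - 14) - 2*t - 2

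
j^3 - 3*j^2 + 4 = (j - 2)^2*(j + 1)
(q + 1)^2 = q^2 + 2*q + 1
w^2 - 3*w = w*(w - 3)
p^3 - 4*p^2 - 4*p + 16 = (p - 4)*(p - 2)*(p + 2)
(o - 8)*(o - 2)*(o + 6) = o^3 - 4*o^2 - 44*o + 96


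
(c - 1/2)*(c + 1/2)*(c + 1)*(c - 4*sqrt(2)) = c^4 - 4*sqrt(2)*c^3 + c^3 - 4*sqrt(2)*c^2 - c^2/4 - c/4 + sqrt(2)*c + sqrt(2)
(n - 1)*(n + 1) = n^2 - 1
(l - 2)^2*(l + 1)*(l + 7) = l^4 + 4*l^3 - 21*l^2 + 4*l + 28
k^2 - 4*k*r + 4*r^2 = (k - 2*r)^2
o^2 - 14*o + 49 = (o - 7)^2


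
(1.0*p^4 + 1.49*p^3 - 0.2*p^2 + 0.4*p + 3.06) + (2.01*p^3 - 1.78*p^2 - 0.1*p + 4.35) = 1.0*p^4 + 3.5*p^3 - 1.98*p^2 + 0.3*p + 7.41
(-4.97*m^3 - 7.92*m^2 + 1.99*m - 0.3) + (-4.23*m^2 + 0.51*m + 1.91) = -4.97*m^3 - 12.15*m^2 + 2.5*m + 1.61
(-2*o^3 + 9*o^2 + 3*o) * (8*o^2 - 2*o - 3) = -16*o^5 + 76*o^4 + 12*o^3 - 33*o^2 - 9*o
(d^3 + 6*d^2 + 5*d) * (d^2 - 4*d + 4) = d^5 + 2*d^4 - 15*d^3 + 4*d^2 + 20*d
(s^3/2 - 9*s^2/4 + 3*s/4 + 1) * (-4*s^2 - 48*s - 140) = -2*s^5 - 15*s^4 + 35*s^3 + 275*s^2 - 153*s - 140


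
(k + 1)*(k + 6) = k^2 + 7*k + 6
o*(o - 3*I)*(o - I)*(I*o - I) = I*o^4 + 4*o^3 - I*o^3 - 4*o^2 - 3*I*o^2 + 3*I*o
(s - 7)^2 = s^2 - 14*s + 49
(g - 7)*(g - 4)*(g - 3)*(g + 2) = g^4 - 12*g^3 + 33*g^2 + 38*g - 168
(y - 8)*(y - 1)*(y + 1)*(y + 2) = y^4 - 6*y^3 - 17*y^2 + 6*y + 16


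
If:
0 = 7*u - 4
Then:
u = 4/7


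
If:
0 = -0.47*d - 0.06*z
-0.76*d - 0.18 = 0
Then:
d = -0.24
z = 1.86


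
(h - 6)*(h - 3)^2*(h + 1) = h^4 - 11*h^3 + 33*h^2 - 9*h - 54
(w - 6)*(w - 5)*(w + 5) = w^3 - 6*w^2 - 25*w + 150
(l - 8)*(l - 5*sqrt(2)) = l^2 - 8*l - 5*sqrt(2)*l + 40*sqrt(2)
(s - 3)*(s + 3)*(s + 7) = s^3 + 7*s^2 - 9*s - 63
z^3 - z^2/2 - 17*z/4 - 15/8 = (z - 5/2)*(z + 1/2)*(z + 3/2)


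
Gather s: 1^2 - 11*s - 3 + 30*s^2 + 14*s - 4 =30*s^2 + 3*s - 6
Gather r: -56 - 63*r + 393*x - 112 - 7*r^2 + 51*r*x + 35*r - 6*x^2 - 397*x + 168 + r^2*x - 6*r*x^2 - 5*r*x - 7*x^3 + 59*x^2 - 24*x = r^2*(x - 7) + r*(-6*x^2 + 46*x - 28) - 7*x^3 + 53*x^2 - 28*x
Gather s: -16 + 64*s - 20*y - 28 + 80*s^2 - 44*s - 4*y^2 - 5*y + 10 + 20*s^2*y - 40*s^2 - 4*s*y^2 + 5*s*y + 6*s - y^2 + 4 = s^2*(20*y + 40) + s*(-4*y^2 + 5*y + 26) - 5*y^2 - 25*y - 30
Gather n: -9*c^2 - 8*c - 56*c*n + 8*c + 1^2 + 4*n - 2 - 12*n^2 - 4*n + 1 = -9*c^2 - 56*c*n - 12*n^2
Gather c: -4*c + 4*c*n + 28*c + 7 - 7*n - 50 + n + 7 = c*(4*n + 24) - 6*n - 36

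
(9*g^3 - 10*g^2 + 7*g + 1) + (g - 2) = 9*g^3 - 10*g^2 + 8*g - 1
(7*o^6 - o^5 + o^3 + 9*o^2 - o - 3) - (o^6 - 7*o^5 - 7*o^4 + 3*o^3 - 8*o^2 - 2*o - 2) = 6*o^6 + 6*o^5 + 7*o^4 - 2*o^3 + 17*o^2 + o - 1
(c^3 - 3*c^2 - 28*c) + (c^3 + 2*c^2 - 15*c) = 2*c^3 - c^2 - 43*c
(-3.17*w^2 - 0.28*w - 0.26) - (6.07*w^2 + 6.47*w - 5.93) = -9.24*w^2 - 6.75*w + 5.67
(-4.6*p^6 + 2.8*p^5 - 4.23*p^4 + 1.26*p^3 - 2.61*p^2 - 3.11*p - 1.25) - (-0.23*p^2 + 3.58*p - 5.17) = -4.6*p^6 + 2.8*p^5 - 4.23*p^4 + 1.26*p^3 - 2.38*p^2 - 6.69*p + 3.92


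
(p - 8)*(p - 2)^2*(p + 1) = p^4 - 11*p^3 + 24*p^2 + 4*p - 32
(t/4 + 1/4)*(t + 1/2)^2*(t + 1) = t^4/4 + 3*t^3/4 + 13*t^2/16 + 3*t/8 + 1/16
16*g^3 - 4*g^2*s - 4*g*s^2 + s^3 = (-4*g + s)*(-2*g + s)*(2*g + s)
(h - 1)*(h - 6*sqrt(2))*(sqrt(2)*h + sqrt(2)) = sqrt(2)*h^3 - 12*h^2 - sqrt(2)*h + 12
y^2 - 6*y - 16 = (y - 8)*(y + 2)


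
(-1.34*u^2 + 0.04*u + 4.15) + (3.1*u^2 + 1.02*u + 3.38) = 1.76*u^2 + 1.06*u + 7.53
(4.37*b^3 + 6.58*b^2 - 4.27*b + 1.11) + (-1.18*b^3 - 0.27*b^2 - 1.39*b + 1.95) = 3.19*b^3 + 6.31*b^2 - 5.66*b + 3.06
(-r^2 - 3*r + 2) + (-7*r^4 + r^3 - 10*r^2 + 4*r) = -7*r^4 + r^3 - 11*r^2 + r + 2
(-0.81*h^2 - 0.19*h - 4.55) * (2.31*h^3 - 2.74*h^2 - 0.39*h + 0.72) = -1.8711*h^5 + 1.7805*h^4 - 9.674*h^3 + 11.9579*h^2 + 1.6377*h - 3.276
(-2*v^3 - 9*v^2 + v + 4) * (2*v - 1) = -4*v^4 - 16*v^3 + 11*v^2 + 7*v - 4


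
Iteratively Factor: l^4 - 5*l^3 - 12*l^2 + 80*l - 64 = (l + 4)*(l^3 - 9*l^2 + 24*l - 16) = (l - 1)*(l + 4)*(l^2 - 8*l + 16) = (l - 4)*(l - 1)*(l + 4)*(l - 4)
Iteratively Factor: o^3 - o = (o)*(o^2 - 1) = o*(o - 1)*(o + 1)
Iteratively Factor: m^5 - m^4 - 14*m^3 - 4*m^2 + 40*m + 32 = (m + 2)*(m^4 - 3*m^3 - 8*m^2 + 12*m + 16) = (m - 2)*(m + 2)*(m^3 - m^2 - 10*m - 8) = (m - 4)*(m - 2)*(m + 2)*(m^2 + 3*m + 2) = (m - 4)*(m - 2)*(m + 2)^2*(m + 1)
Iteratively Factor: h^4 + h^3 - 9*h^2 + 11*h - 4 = (h + 4)*(h^3 - 3*h^2 + 3*h - 1) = (h - 1)*(h + 4)*(h^2 - 2*h + 1) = (h - 1)^2*(h + 4)*(h - 1)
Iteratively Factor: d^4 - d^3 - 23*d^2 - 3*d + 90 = (d - 5)*(d^3 + 4*d^2 - 3*d - 18) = (d - 5)*(d + 3)*(d^2 + d - 6) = (d - 5)*(d + 3)^2*(d - 2)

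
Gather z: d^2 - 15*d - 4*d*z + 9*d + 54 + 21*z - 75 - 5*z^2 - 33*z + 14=d^2 - 6*d - 5*z^2 + z*(-4*d - 12) - 7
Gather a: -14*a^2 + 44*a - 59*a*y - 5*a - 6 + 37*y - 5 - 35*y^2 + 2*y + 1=-14*a^2 + a*(39 - 59*y) - 35*y^2 + 39*y - 10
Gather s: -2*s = -2*s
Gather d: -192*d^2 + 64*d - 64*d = -192*d^2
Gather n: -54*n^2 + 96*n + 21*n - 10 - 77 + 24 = -54*n^2 + 117*n - 63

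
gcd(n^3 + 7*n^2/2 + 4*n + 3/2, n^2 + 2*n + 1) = n^2 + 2*n + 1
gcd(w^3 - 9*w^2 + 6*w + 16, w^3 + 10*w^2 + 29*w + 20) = w + 1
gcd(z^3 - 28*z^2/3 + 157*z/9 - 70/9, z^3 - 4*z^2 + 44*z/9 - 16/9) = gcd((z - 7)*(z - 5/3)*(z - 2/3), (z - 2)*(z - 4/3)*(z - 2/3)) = z - 2/3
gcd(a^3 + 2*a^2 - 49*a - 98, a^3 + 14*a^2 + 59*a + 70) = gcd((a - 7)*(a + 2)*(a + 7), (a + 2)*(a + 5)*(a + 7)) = a^2 + 9*a + 14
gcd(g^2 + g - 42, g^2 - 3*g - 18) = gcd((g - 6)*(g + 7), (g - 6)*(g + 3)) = g - 6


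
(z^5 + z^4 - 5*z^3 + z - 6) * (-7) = -7*z^5 - 7*z^4 + 35*z^3 - 7*z + 42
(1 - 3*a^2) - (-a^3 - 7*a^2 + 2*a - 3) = a^3 + 4*a^2 - 2*a + 4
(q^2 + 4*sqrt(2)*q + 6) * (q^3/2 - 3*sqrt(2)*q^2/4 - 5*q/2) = q^5/2 + 5*sqrt(2)*q^4/4 - 11*q^3/2 - 29*sqrt(2)*q^2/2 - 15*q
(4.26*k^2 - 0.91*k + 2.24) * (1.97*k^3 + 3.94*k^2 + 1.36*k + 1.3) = 8.3922*k^5 + 14.9917*k^4 + 6.621*k^3 + 13.126*k^2 + 1.8634*k + 2.912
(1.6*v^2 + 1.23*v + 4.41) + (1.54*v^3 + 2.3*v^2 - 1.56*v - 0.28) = 1.54*v^3 + 3.9*v^2 - 0.33*v + 4.13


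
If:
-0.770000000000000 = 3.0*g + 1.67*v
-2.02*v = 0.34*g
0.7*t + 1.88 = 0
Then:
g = -0.28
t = -2.69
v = 0.05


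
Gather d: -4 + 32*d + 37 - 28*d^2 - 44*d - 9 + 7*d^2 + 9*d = -21*d^2 - 3*d + 24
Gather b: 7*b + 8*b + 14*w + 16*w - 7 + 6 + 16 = 15*b + 30*w + 15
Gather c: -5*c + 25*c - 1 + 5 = 20*c + 4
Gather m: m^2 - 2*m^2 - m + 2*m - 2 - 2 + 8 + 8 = -m^2 + m + 12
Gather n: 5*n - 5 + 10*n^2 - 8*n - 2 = 10*n^2 - 3*n - 7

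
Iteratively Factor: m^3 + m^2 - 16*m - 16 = (m - 4)*(m^2 + 5*m + 4) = (m - 4)*(m + 1)*(m + 4)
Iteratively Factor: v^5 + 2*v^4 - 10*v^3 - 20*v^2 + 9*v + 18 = (v - 1)*(v^4 + 3*v^3 - 7*v^2 - 27*v - 18) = (v - 1)*(v + 1)*(v^3 + 2*v^2 - 9*v - 18) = (v - 1)*(v + 1)*(v + 3)*(v^2 - v - 6) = (v - 3)*(v - 1)*(v + 1)*(v + 3)*(v + 2)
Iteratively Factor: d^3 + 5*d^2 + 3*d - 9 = (d - 1)*(d^2 + 6*d + 9) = (d - 1)*(d + 3)*(d + 3)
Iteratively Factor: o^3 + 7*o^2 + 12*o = (o)*(o^2 + 7*o + 12) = o*(o + 4)*(o + 3)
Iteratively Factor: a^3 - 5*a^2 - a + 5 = (a + 1)*(a^2 - 6*a + 5) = (a - 1)*(a + 1)*(a - 5)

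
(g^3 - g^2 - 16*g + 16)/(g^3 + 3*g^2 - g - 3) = (g^2 - 16)/(g^2 + 4*g + 3)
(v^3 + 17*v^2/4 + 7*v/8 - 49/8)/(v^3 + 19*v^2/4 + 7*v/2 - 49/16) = 2*(v - 1)/(2*v - 1)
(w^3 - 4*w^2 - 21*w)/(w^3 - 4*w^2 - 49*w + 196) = w*(w + 3)/(w^2 + 3*w - 28)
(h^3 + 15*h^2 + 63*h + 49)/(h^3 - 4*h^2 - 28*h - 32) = (h^3 + 15*h^2 + 63*h + 49)/(h^3 - 4*h^2 - 28*h - 32)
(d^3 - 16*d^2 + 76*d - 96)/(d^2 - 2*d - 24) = (d^2 - 10*d + 16)/(d + 4)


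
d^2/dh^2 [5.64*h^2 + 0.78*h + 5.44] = 11.2800000000000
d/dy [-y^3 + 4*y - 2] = 4 - 3*y^2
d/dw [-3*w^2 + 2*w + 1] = 2 - 6*w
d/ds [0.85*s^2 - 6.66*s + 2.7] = 1.7*s - 6.66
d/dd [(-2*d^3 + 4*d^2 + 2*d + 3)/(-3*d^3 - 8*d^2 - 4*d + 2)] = (28*d^4 + 28*d^3 + 15*d^2 + 64*d + 16)/(9*d^6 + 48*d^5 + 88*d^4 + 52*d^3 - 16*d^2 - 16*d + 4)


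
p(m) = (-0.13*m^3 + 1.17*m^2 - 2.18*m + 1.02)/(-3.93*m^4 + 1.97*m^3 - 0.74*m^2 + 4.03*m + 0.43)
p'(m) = (-0.39*m^2 + 2.34*m - 2.18)/(-3.93*m^4 + 1.97*m^3 - 0.74*m^2 + 4.03*m + 0.43) + (-0.13*m^3 + 1.17*m^2 - 2.18*m + 1.02)*(15.72*m^3 - 5.91*m^2 + 1.48*m - 4.03)/(-3.93*m^4 + 1.97*m^3 - 0.74*m^2 + 4.03*m + 0.43)^2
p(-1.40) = -0.25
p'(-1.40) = -0.33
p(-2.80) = -0.06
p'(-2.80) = -0.05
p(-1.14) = -0.36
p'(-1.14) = -0.52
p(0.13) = 0.80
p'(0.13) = -5.30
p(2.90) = -0.01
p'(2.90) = 0.00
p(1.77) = -0.00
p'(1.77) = -0.02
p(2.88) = -0.01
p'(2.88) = 0.00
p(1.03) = -0.08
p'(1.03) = -0.58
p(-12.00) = -0.00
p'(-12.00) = -0.00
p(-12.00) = -0.00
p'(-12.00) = -0.00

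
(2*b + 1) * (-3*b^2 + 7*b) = -6*b^3 + 11*b^2 + 7*b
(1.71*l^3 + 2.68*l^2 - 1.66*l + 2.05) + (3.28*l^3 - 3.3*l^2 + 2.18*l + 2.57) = 4.99*l^3 - 0.62*l^2 + 0.52*l + 4.62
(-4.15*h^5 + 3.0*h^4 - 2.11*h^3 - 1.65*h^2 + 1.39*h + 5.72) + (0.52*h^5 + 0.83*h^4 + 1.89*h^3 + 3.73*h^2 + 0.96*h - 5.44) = -3.63*h^5 + 3.83*h^4 - 0.22*h^3 + 2.08*h^2 + 2.35*h + 0.279999999999999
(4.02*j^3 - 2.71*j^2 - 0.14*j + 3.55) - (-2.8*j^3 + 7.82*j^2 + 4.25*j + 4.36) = 6.82*j^3 - 10.53*j^2 - 4.39*j - 0.81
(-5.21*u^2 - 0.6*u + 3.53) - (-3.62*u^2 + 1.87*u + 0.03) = -1.59*u^2 - 2.47*u + 3.5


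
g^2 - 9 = (g - 3)*(g + 3)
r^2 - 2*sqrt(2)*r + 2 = (r - sqrt(2))^2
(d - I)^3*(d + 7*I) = d^4 + 4*I*d^3 + 18*d^2 - 20*I*d - 7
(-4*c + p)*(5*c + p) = -20*c^2 + c*p + p^2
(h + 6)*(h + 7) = h^2 + 13*h + 42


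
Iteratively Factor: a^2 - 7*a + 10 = (a - 2)*(a - 5)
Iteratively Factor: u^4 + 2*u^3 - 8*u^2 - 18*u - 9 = (u - 3)*(u^3 + 5*u^2 + 7*u + 3) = (u - 3)*(u + 1)*(u^2 + 4*u + 3) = (u - 3)*(u + 1)^2*(u + 3)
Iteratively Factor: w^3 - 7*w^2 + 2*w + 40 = (w - 4)*(w^2 - 3*w - 10) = (w - 4)*(w + 2)*(w - 5)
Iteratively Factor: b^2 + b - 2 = (b - 1)*(b + 2)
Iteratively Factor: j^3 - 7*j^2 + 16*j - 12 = (j - 3)*(j^2 - 4*j + 4) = (j - 3)*(j - 2)*(j - 2)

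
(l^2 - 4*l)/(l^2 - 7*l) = (l - 4)/(l - 7)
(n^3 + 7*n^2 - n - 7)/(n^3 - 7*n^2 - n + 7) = (n + 7)/(n - 7)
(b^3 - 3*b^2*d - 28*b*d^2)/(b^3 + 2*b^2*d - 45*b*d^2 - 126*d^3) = b*(b + 4*d)/(b^2 + 9*b*d + 18*d^2)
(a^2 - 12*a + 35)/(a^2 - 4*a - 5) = (a - 7)/(a + 1)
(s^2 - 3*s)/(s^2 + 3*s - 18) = s/(s + 6)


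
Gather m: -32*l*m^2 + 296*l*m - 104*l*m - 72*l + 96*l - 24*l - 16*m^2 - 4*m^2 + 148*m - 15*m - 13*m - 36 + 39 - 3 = m^2*(-32*l - 20) + m*(192*l + 120)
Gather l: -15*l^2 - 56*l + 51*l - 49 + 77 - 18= -15*l^2 - 5*l + 10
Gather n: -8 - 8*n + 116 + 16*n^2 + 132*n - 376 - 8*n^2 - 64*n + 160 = 8*n^2 + 60*n - 108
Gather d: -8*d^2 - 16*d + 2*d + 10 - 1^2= -8*d^2 - 14*d + 9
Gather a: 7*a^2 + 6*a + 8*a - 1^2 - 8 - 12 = 7*a^2 + 14*a - 21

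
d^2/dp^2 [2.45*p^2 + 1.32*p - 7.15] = 4.90000000000000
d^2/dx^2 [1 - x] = 0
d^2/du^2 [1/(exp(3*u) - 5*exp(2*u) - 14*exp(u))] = ((-9*exp(2*u) + 20*exp(u) + 14)*(-exp(2*u) + 5*exp(u) + 14) - 2*(-3*exp(2*u) + 10*exp(u) + 14)^2)*exp(-u)/(-exp(2*u) + 5*exp(u) + 14)^3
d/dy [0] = 0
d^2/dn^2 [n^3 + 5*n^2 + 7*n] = 6*n + 10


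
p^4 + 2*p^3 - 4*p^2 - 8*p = p*(p - 2)*(p + 2)^2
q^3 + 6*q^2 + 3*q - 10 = (q - 1)*(q + 2)*(q + 5)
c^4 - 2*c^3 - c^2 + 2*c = c*(c - 2)*(c - 1)*(c + 1)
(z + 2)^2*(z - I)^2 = z^4 + 4*z^3 - 2*I*z^3 + 3*z^2 - 8*I*z^2 - 4*z - 8*I*z - 4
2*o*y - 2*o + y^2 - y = (2*o + y)*(y - 1)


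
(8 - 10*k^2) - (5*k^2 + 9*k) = -15*k^2 - 9*k + 8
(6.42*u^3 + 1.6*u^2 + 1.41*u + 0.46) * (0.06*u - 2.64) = 0.3852*u^4 - 16.8528*u^3 - 4.1394*u^2 - 3.6948*u - 1.2144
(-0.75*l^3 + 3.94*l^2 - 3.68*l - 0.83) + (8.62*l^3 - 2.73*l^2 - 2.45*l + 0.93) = 7.87*l^3 + 1.21*l^2 - 6.13*l + 0.1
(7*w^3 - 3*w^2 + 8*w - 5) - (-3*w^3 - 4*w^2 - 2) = 10*w^3 + w^2 + 8*w - 3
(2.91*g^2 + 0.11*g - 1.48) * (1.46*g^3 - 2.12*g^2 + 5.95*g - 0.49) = 4.2486*g^5 - 6.0086*g^4 + 14.9205*g^3 + 2.3662*g^2 - 8.8599*g + 0.7252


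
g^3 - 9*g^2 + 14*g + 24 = (g - 6)*(g - 4)*(g + 1)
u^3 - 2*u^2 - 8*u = u*(u - 4)*(u + 2)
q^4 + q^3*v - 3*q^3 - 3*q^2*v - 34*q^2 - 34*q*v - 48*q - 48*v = (q - 8)*(q + 2)*(q + 3)*(q + v)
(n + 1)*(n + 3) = n^2 + 4*n + 3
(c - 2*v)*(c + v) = c^2 - c*v - 2*v^2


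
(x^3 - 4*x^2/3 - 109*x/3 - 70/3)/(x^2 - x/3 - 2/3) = (x^2 - 2*x - 35)/(x - 1)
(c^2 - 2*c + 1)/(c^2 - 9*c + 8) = (c - 1)/(c - 8)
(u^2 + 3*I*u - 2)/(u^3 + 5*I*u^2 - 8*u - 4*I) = 1/(u + 2*I)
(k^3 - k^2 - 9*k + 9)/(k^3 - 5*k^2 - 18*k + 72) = (k^2 + 2*k - 3)/(k^2 - 2*k - 24)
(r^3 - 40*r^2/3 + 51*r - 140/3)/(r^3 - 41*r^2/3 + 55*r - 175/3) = (3*r - 4)/(3*r - 5)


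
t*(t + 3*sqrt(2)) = t^2 + 3*sqrt(2)*t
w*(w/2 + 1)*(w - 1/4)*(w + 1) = w^4/2 + 11*w^3/8 + 5*w^2/8 - w/4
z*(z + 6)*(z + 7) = z^3 + 13*z^2 + 42*z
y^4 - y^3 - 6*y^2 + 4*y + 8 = (y - 2)^2*(y + 1)*(y + 2)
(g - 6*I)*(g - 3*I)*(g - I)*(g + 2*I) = g^4 - 8*I*g^3 - 7*g^2 - 36*I*g - 36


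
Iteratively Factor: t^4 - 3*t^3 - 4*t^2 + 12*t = (t - 3)*(t^3 - 4*t) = (t - 3)*(t + 2)*(t^2 - 2*t) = (t - 3)*(t - 2)*(t + 2)*(t)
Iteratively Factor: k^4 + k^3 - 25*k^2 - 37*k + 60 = (k - 1)*(k^3 + 2*k^2 - 23*k - 60) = (k - 1)*(k + 4)*(k^2 - 2*k - 15) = (k - 1)*(k + 3)*(k + 4)*(k - 5)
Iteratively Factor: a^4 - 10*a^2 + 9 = (a + 1)*(a^3 - a^2 - 9*a + 9) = (a + 1)*(a + 3)*(a^2 - 4*a + 3) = (a - 1)*(a + 1)*(a + 3)*(a - 3)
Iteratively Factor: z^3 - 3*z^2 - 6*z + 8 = (z - 4)*(z^2 + z - 2) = (z - 4)*(z - 1)*(z + 2)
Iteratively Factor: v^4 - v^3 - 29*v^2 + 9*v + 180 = (v + 3)*(v^3 - 4*v^2 - 17*v + 60) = (v - 3)*(v + 3)*(v^2 - v - 20) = (v - 5)*(v - 3)*(v + 3)*(v + 4)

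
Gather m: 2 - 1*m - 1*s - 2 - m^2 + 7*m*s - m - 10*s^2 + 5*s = -m^2 + m*(7*s - 2) - 10*s^2 + 4*s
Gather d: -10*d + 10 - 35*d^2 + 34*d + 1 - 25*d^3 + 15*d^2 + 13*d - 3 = -25*d^3 - 20*d^2 + 37*d + 8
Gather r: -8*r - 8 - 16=-8*r - 24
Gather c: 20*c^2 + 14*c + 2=20*c^2 + 14*c + 2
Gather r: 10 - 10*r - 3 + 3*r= 7 - 7*r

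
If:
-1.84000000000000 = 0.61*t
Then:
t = -3.02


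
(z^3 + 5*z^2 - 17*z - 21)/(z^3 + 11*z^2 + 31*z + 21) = (z - 3)/(z + 3)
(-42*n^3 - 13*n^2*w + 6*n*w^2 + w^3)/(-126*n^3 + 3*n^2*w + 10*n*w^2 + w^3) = (2*n + w)/(6*n + w)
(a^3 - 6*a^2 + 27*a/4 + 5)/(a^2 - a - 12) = (a^2 - 2*a - 5/4)/(a + 3)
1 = 1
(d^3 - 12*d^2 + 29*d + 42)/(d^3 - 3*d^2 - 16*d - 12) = (d - 7)/(d + 2)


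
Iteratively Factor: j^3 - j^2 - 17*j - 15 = (j + 1)*(j^2 - 2*j - 15) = (j - 5)*(j + 1)*(j + 3)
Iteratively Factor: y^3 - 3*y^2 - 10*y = (y - 5)*(y^2 + 2*y) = y*(y - 5)*(y + 2)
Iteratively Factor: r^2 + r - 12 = (r - 3)*(r + 4)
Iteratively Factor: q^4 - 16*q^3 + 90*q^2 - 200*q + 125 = (q - 5)*(q^3 - 11*q^2 + 35*q - 25) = (q - 5)^2*(q^2 - 6*q + 5) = (q - 5)^3*(q - 1)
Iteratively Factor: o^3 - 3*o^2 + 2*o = (o - 1)*(o^2 - 2*o) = (o - 2)*(o - 1)*(o)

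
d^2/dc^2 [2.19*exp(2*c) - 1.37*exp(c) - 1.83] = (8.76*exp(c) - 1.37)*exp(c)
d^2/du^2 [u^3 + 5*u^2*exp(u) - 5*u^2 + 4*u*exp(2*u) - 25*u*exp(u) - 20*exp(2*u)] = 5*u^2*exp(u) + 16*u*exp(2*u) - 5*u*exp(u) + 6*u - 64*exp(2*u) - 40*exp(u) - 10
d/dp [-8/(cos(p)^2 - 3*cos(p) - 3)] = 8*(3 - 2*cos(p))*sin(p)/(sin(p)^2 + 3*cos(p) + 2)^2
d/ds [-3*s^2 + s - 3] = 1 - 6*s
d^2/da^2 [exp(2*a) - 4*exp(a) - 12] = 4*(exp(a) - 1)*exp(a)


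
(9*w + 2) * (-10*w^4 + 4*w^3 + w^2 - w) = -90*w^5 + 16*w^4 + 17*w^3 - 7*w^2 - 2*w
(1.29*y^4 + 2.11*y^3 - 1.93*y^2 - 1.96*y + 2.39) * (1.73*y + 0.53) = 2.2317*y^5 + 4.334*y^4 - 2.2206*y^3 - 4.4137*y^2 + 3.0959*y + 1.2667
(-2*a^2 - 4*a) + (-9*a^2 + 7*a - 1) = -11*a^2 + 3*a - 1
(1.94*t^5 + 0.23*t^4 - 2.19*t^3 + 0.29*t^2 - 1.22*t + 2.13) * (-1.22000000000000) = -2.3668*t^5 - 0.2806*t^4 + 2.6718*t^3 - 0.3538*t^2 + 1.4884*t - 2.5986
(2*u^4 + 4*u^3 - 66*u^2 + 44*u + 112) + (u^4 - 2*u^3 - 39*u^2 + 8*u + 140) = 3*u^4 + 2*u^3 - 105*u^2 + 52*u + 252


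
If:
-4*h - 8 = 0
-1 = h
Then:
No Solution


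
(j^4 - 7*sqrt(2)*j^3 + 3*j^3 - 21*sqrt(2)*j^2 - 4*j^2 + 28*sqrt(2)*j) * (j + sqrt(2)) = j^5 - 6*sqrt(2)*j^4 + 3*j^4 - 18*sqrt(2)*j^3 - 18*j^3 - 42*j^2 + 24*sqrt(2)*j^2 + 56*j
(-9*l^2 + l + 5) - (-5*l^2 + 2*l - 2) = -4*l^2 - l + 7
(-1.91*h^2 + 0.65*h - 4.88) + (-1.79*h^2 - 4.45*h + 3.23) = -3.7*h^2 - 3.8*h - 1.65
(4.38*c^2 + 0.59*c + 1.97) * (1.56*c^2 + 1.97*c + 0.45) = 6.8328*c^4 + 9.549*c^3 + 6.2065*c^2 + 4.1464*c + 0.8865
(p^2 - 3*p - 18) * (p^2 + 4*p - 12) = p^4 + p^3 - 42*p^2 - 36*p + 216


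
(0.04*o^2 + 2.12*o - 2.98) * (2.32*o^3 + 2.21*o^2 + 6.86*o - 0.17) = 0.0928*o^5 + 5.0068*o^4 - 1.954*o^3 + 7.9506*o^2 - 20.8032*o + 0.5066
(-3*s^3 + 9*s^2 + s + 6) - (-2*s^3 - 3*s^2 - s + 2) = -s^3 + 12*s^2 + 2*s + 4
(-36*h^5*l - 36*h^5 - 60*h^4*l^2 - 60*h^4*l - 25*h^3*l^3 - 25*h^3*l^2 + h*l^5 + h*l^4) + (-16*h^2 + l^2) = -36*h^5*l - 36*h^5 - 60*h^4*l^2 - 60*h^4*l - 25*h^3*l^3 - 25*h^3*l^2 - 16*h^2 + h*l^5 + h*l^4 + l^2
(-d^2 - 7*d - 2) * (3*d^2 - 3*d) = -3*d^4 - 18*d^3 + 15*d^2 + 6*d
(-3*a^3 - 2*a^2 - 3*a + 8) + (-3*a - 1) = -3*a^3 - 2*a^2 - 6*a + 7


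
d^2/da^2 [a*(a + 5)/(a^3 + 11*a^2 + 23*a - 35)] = 2*(a^3 + 21*a + 42)/(a^6 + 18*a^5 + 87*a^4 - 36*a^3 - 609*a^2 + 882*a - 343)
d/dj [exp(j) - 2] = exp(j)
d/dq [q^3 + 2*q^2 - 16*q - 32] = 3*q^2 + 4*q - 16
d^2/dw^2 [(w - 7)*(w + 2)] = 2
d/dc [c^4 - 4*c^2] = 4*c*(c^2 - 2)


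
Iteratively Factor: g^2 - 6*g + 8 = (g - 4)*(g - 2)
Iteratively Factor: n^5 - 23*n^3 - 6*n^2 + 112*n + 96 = (n - 3)*(n^4 + 3*n^3 - 14*n^2 - 48*n - 32) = (n - 3)*(n + 2)*(n^3 + n^2 - 16*n - 16) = (n - 4)*(n - 3)*(n + 2)*(n^2 + 5*n + 4) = (n - 4)*(n - 3)*(n + 1)*(n + 2)*(n + 4)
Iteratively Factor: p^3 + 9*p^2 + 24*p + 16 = (p + 1)*(p^2 + 8*p + 16) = (p + 1)*(p + 4)*(p + 4)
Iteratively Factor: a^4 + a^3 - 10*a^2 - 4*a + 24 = (a - 2)*(a^3 + 3*a^2 - 4*a - 12) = (a - 2)*(a + 3)*(a^2 - 4) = (a - 2)^2*(a + 3)*(a + 2)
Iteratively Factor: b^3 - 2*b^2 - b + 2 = (b - 2)*(b^2 - 1) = (b - 2)*(b - 1)*(b + 1)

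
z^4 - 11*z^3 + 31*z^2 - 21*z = z*(z - 7)*(z - 3)*(z - 1)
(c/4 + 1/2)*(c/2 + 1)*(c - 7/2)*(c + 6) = c^4/8 + 13*c^3/16 - 7*c^2/8 - 37*c/4 - 21/2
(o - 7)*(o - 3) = o^2 - 10*o + 21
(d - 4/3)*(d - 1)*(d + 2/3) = d^3 - 5*d^2/3 - 2*d/9 + 8/9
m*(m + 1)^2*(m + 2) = m^4 + 4*m^3 + 5*m^2 + 2*m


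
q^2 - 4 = (q - 2)*(q + 2)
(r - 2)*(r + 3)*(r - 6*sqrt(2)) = r^3 - 6*sqrt(2)*r^2 + r^2 - 6*sqrt(2)*r - 6*r + 36*sqrt(2)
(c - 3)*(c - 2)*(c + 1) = c^3 - 4*c^2 + c + 6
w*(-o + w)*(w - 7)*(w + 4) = -o*w^3 + 3*o*w^2 + 28*o*w + w^4 - 3*w^3 - 28*w^2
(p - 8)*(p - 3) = p^2 - 11*p + 24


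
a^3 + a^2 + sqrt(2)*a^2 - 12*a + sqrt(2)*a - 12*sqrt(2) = (a - 3)*(a + 4)*(a + sqrt(2))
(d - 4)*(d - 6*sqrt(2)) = d^2 - 6*sqrt(2)*d - 4*d + 24*sqrt(2)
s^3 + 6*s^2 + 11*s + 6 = (s + 1)*(s + 2)*(s + 3)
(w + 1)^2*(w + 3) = w^3 + 5*w^2 + 7*w + 3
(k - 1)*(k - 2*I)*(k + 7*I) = k^3 - k^2 + 5*I*k^2 + 14*k - 5*I*k - 14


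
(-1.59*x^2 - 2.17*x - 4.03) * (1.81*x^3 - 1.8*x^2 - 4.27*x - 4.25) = -2.8779*x^5 - 1.0657*x^4 + 3.401*x^3 + 23.2774*x^2 + 26.4306*x + 17.1275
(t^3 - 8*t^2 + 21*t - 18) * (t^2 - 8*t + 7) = t^5 - 16*t^4 + 92*t^3 - 242*t^2 + 291*t - 126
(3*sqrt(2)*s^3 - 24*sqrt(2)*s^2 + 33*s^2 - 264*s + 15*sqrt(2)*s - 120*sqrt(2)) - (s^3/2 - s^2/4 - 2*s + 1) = -s^3/2 + 3*sqrt(2)*s^3 - 24*sqrt(2)*s^2 + 133*s^2/4 - 262*s + 15*sqrt(2)*s - 120*sqrt(2) - 1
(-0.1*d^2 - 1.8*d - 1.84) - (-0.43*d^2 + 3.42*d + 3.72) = 0.33*d^2 - 5.22*d - 5.56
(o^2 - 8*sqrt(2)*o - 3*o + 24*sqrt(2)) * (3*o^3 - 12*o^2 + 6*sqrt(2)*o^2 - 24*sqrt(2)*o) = 3*o^5 - 18*sqrt(2)*o^4 - 21*o^4 - 60*o^3 + 126*sqrt(2)*o^3 - 216*sqrt(2)*o^2 + 672*o^2 - 1152*o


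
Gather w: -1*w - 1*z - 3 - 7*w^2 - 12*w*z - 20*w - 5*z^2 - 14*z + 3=-7*w^2 + w*(-12*z - 21) - 5*z^2 - 15*z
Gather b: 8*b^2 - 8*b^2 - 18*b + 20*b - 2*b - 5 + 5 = 0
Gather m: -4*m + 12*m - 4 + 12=8*m + 8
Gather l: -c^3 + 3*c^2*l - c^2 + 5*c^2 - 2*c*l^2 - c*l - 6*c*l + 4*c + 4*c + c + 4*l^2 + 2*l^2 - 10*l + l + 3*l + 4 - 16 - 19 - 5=-c^3 + 4*c^2 + 9*c + l^2*(6 - 2*c) + l*(3*c^2 - 7*c - 6) - 36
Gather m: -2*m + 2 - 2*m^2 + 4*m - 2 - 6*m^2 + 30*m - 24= -8*m^2 + 32*m - 24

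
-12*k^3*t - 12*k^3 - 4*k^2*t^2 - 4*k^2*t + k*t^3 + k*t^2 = (-6*k + t)*(2*k + t)*(k*t + k)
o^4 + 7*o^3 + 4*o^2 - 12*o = o*(o - 1)*(o + 2)*(o + 6)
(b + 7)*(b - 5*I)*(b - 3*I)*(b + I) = b^4 + 7*b^3 - 7*I*b^3 - 7*b^2 - 49*I*b^2 - 49*b - 15*I*b - 105*I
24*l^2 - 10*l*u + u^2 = (-6*l + u)*(-4*l + u)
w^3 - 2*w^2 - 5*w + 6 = (w - 3)*(w - 1)*(w + 2)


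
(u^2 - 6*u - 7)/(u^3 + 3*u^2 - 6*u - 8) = (u - 7)/(u^2 + 2*u - 8)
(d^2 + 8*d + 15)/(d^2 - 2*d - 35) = (d + 3)/(d - 7)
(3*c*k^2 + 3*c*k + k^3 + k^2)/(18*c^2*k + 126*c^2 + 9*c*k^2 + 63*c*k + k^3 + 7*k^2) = k*(k + 1)/(6*c*k + 42*c + k^2 + 7*k)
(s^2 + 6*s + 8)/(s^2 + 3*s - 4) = (s + 2)/(s - 1)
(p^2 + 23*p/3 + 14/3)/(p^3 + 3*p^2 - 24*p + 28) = (p + 2/3)/(p^2 - 4*p + 4)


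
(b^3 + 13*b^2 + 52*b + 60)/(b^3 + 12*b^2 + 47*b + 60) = (b^2 + 8*b + 12)/(b^2 + 7*b + 12)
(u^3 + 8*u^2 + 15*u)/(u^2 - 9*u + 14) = u*(u^2 + 8*u + 15)/(u^2 - 9*u + 14)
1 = 1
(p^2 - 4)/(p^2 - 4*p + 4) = (p + 2)/(p - 2)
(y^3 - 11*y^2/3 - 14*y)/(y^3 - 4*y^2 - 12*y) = (y + 7/3)/(y + 2)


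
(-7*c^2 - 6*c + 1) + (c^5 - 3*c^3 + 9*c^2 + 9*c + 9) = c^5 - 3*c^3 + 2*c^2 + 3*c + 10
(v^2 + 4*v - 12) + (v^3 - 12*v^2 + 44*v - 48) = v^3 - 11*v^2 + 48*v - 60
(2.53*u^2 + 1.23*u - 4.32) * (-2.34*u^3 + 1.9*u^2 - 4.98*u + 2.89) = -5.9202*u^5 + 1.9288*u^4 - 0.153599999999999*u^3 - 7.0217*u^2 + 25.0683*u - 12.4848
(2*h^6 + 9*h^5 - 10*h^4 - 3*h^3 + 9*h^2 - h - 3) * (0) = 0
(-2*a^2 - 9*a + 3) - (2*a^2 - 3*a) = -4*a^2 - 6*a + 3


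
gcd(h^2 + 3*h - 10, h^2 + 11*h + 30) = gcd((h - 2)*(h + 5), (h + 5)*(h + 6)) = h + 5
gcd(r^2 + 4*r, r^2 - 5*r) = r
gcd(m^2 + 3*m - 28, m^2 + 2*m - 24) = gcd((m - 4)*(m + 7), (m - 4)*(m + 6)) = m - 4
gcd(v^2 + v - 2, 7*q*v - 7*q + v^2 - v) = v - 1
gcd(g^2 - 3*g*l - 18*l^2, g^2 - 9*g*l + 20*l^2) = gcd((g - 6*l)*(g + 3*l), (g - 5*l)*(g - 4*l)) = 1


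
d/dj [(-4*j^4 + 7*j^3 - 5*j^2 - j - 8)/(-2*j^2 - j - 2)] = (16*j^5 - 2*j^4 + 18*j^3 - 39*j^2 - 12*j - 6)/(4*j^4 + 4*j^3 + 9*j^2 + 4*j + 4)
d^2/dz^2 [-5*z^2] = -10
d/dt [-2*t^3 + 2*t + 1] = 2 - 6*t^2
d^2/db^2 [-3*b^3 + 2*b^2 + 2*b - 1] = 4 - 18*b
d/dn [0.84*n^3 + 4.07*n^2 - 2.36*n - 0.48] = 2.52*n^2 + 8.14*n - 2.36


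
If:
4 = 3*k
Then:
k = 4/3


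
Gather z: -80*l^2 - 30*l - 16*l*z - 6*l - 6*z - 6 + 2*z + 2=-80*l^2 - 36*l + z*(-16*l - 4) - 4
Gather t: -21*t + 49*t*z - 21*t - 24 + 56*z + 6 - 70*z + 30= t*(49*z - 42) - 14*z + 12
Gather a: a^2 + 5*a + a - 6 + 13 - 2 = a^2 + 6*a + 5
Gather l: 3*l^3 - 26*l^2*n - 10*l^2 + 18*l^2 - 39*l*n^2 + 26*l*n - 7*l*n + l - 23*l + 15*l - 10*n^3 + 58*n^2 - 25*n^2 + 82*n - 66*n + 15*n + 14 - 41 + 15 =3*l^3 + l^2*(8 - 26*n) + l*(-39*n^2 + 19*n - 7) - 10*n^3 + 33*n^2 + 31*n - 12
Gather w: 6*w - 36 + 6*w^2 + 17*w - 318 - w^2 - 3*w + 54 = 5*w^2 + 20*w - 300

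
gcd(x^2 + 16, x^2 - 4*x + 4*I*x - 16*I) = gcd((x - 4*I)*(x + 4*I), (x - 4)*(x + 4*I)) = x + 4*I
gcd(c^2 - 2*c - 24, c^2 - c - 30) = c - 6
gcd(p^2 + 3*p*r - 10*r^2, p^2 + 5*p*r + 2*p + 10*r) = p + 5*r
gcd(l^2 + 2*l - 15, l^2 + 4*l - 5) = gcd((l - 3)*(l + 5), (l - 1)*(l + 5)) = l + 5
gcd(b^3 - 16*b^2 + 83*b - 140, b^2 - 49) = b - 7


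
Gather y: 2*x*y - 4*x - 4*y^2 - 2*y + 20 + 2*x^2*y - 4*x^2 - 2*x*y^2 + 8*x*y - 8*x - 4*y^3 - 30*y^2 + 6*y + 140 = -4*x^2 - 12*x - 4*y^3 + y^2*(-2*x - 34) + y*(2*x^2 + 10*x + 4) + 160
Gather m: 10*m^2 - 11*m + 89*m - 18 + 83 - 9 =10*m^2 + 78*m + 56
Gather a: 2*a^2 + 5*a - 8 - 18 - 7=2*a^2 + 5*a - 33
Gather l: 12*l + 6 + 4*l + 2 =16*l + 8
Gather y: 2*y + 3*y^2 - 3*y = 3*y^2 - y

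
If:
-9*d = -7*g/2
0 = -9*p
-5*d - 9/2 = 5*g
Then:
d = -63/250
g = -81/125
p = 0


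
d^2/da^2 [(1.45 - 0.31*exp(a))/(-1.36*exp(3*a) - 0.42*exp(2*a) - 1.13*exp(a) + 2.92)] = (2.293504*exp(6*a) - 23.606064*exp(5*a) - 10.961588*exp(4*a) + 10.37697*exp(3*a) - 51.607566*exp(2*a) - 7.941749*exp(a) - 2.141236)*exp(a)/(2.515456*exp(9*a) + 2.330496*exp(8*a) + 6.989856*exp(7*a) - 12.255672*exp(6*a) - 4.199676*exp(5*a) - 26.861106*exp(4*a) + 27.915617*exp(3*a) - 0.442379999999998*exp(2*a) + 28.904496*exp(a) - 24.897088)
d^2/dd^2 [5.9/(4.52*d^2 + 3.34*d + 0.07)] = (-241.07872*d^2 - 178.14224*d + 5.9*(9.04*d + 3.34)*(18.08*d + 6.68) - 3.73352)/(4.52*d^2 + 3.34*d + 0.07)^3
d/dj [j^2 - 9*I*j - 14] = 2*j - 9*I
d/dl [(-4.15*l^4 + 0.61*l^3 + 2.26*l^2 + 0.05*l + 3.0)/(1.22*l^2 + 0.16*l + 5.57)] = (-10.126*l^5 - 1.2478*l^4 - 92.2668*l^3 + 10.4937*l^2 + 17.8564*l - 0.2015)/(1.4884*l^4 + 0.3904*l^3 + 13.6164*l^2 + 1.7824*l + 31.0249)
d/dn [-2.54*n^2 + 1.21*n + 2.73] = 1.21 - 5.08*n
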